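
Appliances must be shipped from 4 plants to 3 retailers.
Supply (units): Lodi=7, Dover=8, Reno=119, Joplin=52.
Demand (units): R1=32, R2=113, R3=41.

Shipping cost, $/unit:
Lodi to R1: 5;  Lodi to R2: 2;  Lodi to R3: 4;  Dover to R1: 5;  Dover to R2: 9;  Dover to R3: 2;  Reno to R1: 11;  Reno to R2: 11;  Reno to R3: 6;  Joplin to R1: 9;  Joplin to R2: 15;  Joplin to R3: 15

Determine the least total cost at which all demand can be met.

Optimal allocation:
  Lodi→R2: 7 × $2 = $14
  Dover→R3: 8 × $2 = $16
  Reno→R2: 86 × $11 = $946
  Reno→R3: 33 × $6 = $198
  Joplin→R1: 32 × $9 = $288
  Joplin→R2: 20 × $15 = $300
Total = 14 + 16 + 946 + 198 + 288 + 300 = $1762.
(Supply check: Lodi ships 7; Dover ships 8; Reno ships 119; Joplin ships 52.)

1762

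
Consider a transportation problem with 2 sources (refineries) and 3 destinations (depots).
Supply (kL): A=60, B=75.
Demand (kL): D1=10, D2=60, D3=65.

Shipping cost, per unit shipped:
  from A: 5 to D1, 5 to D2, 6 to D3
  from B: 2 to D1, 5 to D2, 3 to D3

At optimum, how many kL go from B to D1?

10

The minimum-cost plan:
  A to D2: 60 × 5 = 300
  B to D1: 10 × 2 = 20
  B to D3: 65 × 3 = 195
Total cost = 515.
So B→D1 carries 10 kL.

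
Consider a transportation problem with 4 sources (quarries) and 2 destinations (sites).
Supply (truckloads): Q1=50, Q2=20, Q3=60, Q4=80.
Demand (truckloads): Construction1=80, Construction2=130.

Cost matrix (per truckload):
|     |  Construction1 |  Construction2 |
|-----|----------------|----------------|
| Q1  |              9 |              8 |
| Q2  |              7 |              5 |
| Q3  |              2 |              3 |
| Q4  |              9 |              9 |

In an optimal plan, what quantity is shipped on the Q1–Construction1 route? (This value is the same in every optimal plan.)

Optimal shipments:
  Q1–Construction2: 50 × 8 = 400
  Q2–Construction2: 20 × 5 = 100
  Q3–Construction1: 60 × 2 = 120
  Q4–Construction1: 20 × 9 = 180
  Q4–Construction2: 60 × 9 = 540
Total cost = 1340.
The route Q1→Construction1 is not used.

0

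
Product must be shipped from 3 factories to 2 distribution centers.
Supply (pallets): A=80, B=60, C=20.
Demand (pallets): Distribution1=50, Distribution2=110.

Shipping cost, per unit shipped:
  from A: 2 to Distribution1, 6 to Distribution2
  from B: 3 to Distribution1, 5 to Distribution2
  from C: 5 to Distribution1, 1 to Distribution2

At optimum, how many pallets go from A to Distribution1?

Optimal shipments:
  A to Distribution1: 50 × 2 = 100
  A to Distribution2: 30 × 6 = 180
  B to Distribution2: 60 × 5 = 300
  C to Distribution2: 20 × 1 = 20
Total cost = 600.
So A→Distribution1 carries 50 pallets.

50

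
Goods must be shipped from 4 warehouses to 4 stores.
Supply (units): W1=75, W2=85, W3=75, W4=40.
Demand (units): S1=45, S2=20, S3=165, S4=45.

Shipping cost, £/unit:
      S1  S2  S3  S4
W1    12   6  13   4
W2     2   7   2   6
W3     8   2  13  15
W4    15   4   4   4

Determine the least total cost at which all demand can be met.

1430

Optimal allocation:
  W1–S3: 30 units
  W1–S4: 45 units
  W2–S3: 85 units
  W3–S1: 45 units
  W3–S2: 20 units
  W3–S3: 10 units
  W4–S3: 40 units
Total cost = £1430.
(Supply check: W1 ships 75; W2 ships 85; W3 ships 75; W4 ships 40.)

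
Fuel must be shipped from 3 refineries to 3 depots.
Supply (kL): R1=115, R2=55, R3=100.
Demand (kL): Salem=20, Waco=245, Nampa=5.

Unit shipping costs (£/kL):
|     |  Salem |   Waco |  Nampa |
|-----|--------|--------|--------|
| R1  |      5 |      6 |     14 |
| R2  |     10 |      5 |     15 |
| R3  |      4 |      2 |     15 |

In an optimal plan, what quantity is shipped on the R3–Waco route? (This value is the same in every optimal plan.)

100

Optimal shipments:
  R1 to Salem: 20 × £5 = £100
  R1 to Waco: 90 × £6 = £540
  R1 to Nampa: 5 × £14 = £70
  R2 to Waco: 55 × £5 = £275
  R3 to Waco: 100 × £2 = £200
Total cost = £1185.
So R3→Waco carries 100 kL.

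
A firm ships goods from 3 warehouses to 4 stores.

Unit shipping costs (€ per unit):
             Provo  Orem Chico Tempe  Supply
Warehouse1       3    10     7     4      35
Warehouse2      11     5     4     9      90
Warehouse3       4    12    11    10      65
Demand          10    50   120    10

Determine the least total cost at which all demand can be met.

One minimum-cost allocation:
  Warehouse1→Chico: 25 units
  Warehouse1→Tempe: 10 units
  Warehouse2→Orem: 50 units
  Warehouse2→Chico: 40 units
  Warehouse3→Provo: 10 units
  Warehouse3→Chico: 55 units
Total cost = €1270.

1270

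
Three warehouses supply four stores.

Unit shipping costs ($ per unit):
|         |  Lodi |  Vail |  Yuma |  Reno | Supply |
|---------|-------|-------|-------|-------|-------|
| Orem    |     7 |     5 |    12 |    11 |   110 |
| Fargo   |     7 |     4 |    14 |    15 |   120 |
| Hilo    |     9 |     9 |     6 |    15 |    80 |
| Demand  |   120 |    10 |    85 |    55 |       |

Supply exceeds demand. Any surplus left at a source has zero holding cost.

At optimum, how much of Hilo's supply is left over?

Minimum-cost shipments:
  Orem–Lodi: 10 × $7 = $70
  Orem–Yuma: 5 × $12 = $60
  Orem–Reno: 55 × $11 = $605
  Fargo–Lodi: 110 × $7 = $770
  Fargo–Vail: 10 × $4 = $40
  Hilo–Yuma: 80 × $6 = $480
Total cost = $2025.
Hilo ships 80 of its 80, leaving 0.

0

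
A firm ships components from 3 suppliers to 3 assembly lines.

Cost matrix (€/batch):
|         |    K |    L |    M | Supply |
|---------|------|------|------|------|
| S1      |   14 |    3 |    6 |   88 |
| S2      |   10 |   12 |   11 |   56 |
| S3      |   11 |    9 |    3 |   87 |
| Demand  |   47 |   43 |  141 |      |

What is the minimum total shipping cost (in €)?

A cheapest plan:
  S1 to L: 43 × €3 = €129
  S1 to M: 45 × €6 = €270
  S2 to K: 47 × €10 = €470
  S2 to M: 9 × €11 = €99
  S3 to M: 87 × €3 = €261
Total = 129 + 270 + 470 + 99 + 261 = €1229.
(Supply check: S1 ships 88; S2 ships 56; S3 ships 87.)

1229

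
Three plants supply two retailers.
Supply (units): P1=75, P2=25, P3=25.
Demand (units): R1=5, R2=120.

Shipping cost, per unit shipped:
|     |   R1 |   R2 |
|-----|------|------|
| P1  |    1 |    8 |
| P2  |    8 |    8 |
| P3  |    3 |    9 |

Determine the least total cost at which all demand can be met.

A cheapest plan:
  P1->R1: 5 × 1 = 5
  P1->R2: 70 × 8 = 560
  P2->R2: 25 × 8 = 200
  P3->R2: 25 × 9 = 225
Total = 5 + 560 + 200 + 225 = 990.

990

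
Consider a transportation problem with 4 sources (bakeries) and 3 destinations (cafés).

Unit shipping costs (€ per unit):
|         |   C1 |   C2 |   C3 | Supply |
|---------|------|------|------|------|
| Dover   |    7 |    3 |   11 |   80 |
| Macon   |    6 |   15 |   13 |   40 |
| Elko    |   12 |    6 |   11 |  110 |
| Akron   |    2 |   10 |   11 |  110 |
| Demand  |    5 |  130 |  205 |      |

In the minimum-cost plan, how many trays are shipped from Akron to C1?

Solving gives:
  Dover->C2: 80 trays
  Macon->C3: 40 trays
  Elko->C2: 50 trays
  Elko->C3: 60 trays
  Akron->C1: 5 trays
  Akron->C3: 105 trays
Total cost = €2885.
So Akron→C1 carries 5 trays.

5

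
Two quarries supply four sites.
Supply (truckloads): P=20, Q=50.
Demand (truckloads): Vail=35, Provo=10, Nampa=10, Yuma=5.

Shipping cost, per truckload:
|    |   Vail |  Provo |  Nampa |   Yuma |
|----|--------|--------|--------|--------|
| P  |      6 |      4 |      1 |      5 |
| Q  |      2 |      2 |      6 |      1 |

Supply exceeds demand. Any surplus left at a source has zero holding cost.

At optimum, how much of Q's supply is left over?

0

Minimum-cost shipments:
  P to Nampa: 10 truckloads
  Q to Vail: 35 truckloads
  Q to Provo: 10 truckloads
  Q to Yuma: 5 truckloads
Total cost = 105.
Q ships 50 of its 50, leaving 0.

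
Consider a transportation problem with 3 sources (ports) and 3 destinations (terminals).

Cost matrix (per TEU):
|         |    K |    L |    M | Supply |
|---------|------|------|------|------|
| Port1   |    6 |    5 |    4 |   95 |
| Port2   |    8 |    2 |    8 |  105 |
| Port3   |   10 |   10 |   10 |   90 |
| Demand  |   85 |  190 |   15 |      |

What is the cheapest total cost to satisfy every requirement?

1570

One minimum-cost allocation:
  Port1 to L: 80 × 5 = 400
  Port1 to M: 15 × 4 = 60
  Port2 to L: 105 × 2 = 210
  Port3 to K: 85 × 10 = 850
  Port3 to L: 5 × 10 = 50
Total = 400 + 60 + 210 + 850 + 50 = 1570.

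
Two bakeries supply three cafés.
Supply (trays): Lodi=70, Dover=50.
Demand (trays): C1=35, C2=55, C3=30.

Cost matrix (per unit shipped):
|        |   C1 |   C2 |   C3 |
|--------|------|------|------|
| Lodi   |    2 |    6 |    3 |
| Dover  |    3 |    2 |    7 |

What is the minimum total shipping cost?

290

A cheapest plan:
  Lodi→C1: 35 trays
  Lodi→C2: 5 trays
  Lodi→C3: 30 trays
  Dover→C2: 50 trays
Total cost = 290.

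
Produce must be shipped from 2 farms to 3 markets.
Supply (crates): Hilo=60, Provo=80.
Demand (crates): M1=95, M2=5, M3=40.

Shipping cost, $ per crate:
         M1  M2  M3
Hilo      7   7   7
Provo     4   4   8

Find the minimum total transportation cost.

An optimal shipping plan:
  Hilo->M1: 15 crates
  Hilo->M2: 5 crates
  Hilo->M3: 40 crates
  Provo->M1: 80 crates
Total cost = $740.
(Supply check: Hilo ships 60; Provo ships 80.)

740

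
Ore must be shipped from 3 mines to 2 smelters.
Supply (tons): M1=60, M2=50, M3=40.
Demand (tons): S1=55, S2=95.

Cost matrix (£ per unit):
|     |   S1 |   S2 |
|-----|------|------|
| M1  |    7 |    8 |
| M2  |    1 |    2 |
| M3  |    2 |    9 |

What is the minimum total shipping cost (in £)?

645

One minimum-cost allocation:
  M1->S1: 15 tons
  M1->S2: 45 tons
  M2->S2: 50 tons
  M3->S1: 40 tons
Total cost = £645.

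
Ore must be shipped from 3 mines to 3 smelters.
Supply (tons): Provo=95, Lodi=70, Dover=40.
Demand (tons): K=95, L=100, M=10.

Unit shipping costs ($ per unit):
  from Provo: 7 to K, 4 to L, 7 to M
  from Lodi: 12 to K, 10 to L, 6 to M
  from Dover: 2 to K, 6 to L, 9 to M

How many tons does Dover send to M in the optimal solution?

Solving gives:
  Provo to L: 95 × $4 = $380
  Lodi to K: 55 × $12 = $660
  Lodi to L: 5 × $10 = $50
  Lodi to M: 10 × $6 = $60
  Dover to K: 40 × $2 = $80
Total cost = $1230.
The route Dover→M is not used.

0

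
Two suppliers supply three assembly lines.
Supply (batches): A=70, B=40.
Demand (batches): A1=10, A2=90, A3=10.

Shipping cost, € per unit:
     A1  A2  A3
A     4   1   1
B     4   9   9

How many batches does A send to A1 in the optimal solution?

0

Optimal shipments:
  A to A2: 60 batches
  A to A3: 10 batches
  B to A1: 10 batches
  B to A2: 30 batches
Total cost = €380.
The route A→A1 is not used.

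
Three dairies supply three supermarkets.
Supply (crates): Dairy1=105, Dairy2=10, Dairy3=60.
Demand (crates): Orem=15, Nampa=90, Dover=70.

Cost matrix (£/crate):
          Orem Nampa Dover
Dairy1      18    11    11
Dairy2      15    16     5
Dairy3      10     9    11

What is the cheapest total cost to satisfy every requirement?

One minimum-cost allocation:
  Dairy1 to Nampa: 45 × £11 = £495
  Dairy1 to Dover: 60 × £11 = £660
  Dairy2 to Dover: 10 × £5 = £50
  Dairy3 to Orem: 15 × £10 = £150
  Dairy3 to Nampa: 45 × £9 = £405
Total = 495 + 660 + 50 + 150 + 405 = £1760.
(Supply check: Dairy1 ships 105; Dairy2 ships 10; Dairy3 ships 60.)

1760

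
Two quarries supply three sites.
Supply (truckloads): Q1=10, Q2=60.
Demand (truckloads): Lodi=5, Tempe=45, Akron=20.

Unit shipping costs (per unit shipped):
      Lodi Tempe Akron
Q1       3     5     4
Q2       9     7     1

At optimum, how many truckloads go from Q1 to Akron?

0

Optimal shipments:
  Q1 to Lodi: 5 truckloads
  Q1 to Tempe: 5 truckloads
  Q2 to Tempe: 40 truckloads
  Q2 to Akron: 20 truckloads
Total cost = 340.
The route Q1→Akron is not used.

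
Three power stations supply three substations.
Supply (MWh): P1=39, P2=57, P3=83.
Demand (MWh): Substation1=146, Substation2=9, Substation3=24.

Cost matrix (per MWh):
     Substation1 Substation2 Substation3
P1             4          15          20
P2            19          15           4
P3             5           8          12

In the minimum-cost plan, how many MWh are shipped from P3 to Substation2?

0

The minimum-cost plan:
  P1 to Substation1: 39 × 4 = 156
  P2 to Substation1: 24 × 19 = 456
  P2 to Substation2: 9 × 15 = 135
  P2 to Substation3: 24 × 4 = 96
  P3 to Substation1: 83 × 5 = 415
Total cost = 1258.
The route P3→Substation2 is not used.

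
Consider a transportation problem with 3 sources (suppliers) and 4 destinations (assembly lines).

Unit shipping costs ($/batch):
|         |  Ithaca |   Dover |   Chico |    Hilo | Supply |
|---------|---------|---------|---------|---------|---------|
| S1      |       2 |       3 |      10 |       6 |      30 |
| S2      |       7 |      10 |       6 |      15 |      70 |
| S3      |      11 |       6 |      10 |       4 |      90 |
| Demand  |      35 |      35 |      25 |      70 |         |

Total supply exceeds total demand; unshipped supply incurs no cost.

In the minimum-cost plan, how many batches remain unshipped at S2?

25

An optimal plan:
  S1 to Ithaca: 15 × $2 = $30
  S1 to Dover: 15 × $3 = $45
  S2 to Ithaca: 20 × $7 = $140
  S2 to Chico: 25 × $6 = $150
  S3 to Dover: 20 × $6 = $120
  S3 to Hilo: 70 × $4 = $280
Total cost = $765.
S2 ships 45 of its 70, leaving 25.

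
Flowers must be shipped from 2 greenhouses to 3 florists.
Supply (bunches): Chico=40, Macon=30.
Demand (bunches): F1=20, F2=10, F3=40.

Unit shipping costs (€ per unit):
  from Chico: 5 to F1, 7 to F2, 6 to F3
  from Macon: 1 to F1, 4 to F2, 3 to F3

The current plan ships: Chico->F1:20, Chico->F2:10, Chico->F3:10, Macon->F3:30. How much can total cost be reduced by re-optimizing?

Current plan cost = 20·5 + 10·7 + 10·6 + 30·3 = €320.
Optimal plan:
  Chico–F2: 10 × €7 = €70
  Chico–F3: 30 × €6 = €180
  Macon–F1: 20 × €1 = €20
  Macon–F3: 10 × €3 = €30
Optimal cost = €300.
Saving = 320 − 300 = €20.

20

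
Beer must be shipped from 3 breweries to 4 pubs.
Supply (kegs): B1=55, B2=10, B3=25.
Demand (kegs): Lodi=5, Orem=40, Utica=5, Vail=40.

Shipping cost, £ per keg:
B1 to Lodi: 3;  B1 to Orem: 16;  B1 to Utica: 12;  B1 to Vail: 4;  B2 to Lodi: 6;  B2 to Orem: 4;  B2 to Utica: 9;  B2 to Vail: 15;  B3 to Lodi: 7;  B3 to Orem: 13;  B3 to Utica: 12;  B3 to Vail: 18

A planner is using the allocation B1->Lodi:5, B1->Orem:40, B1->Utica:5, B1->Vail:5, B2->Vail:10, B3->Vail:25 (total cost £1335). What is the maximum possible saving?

655

Current plan cost = 5·3 + 40·16 + 5·12 + 5·4 + 10·15 + 25·18 = £1335.
Optimal plan:
  B1→Lodi: 5 × £3 = £15
  B1→Orem: 5 × £16 = £80
  B1→Utica: 5 × £12 = £60
  B1→Vail: 40 × £4 = £160
  B2→Orem: 10 × £4 = £40
  B3→Orem: 25 × £13 = £325
Optimal cost = £680.
Saving = 1335 − 680 = £655.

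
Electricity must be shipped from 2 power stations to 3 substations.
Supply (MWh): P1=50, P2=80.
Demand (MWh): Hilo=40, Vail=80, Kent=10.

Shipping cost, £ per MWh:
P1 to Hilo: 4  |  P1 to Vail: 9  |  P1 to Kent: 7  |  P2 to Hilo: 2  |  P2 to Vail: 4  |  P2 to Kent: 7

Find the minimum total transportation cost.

A cheapest plan:
  P1–Hilo: 40 × £4 = £160
  P1–Kent: 10 × £7 = £70
  P2–Vail: 80 × £4 = £320
Total = 160 + 70 + 320 = £550.

550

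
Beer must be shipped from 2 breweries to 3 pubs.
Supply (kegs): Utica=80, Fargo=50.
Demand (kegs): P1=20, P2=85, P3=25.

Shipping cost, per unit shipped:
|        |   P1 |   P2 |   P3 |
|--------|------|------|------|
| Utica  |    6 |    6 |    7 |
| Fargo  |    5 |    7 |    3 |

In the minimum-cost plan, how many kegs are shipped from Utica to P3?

0

Solving gives:
  Utica–P2: 80 × 6 = 480
  Fargo–P1: 20 × 5 = 100
  Fargo–P2: 5 × 7 = 35
  Fargo–P3: 25 × 3 = 75
Total cost = 690.
The route Utica→P3 is not used.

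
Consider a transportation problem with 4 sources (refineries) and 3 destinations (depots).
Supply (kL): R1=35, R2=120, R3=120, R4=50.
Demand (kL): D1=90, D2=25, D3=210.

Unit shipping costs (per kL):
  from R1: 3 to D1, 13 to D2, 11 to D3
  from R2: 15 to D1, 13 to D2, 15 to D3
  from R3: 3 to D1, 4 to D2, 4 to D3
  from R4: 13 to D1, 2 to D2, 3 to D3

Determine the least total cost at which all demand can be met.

2430

A cheapest plan:
  R1 to D1: 35 × 3 = 105
  R2 to D2: 25 × 13 = 325
  R2 to D3: 95 × 15 = 1425
  R3 to D1: 55 × 3 = 165
  R3 to D3: 65 × 4 = 260
  R4 to D3: 50 × 3 = 150
Total = 105 + 325 + 1425 + 165 + 260 + 150 = 2430.
(Supply check: R1 ships 35; R2 ships 120; R3 ships 120; R4 ships 50.)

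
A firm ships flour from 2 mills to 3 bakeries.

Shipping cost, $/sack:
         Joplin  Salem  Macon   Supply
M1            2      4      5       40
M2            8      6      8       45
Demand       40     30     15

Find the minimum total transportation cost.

380

An optimal shipping plan:
  M1 to Joplin: 40 × $2 = $80
  M2 to Salem: 30 × $6 = $180
  M2 to Macon: 15 × $8 = $120
Total = 80 + 180 + 120 = $380.
(Supply check: M1 ships 40; M2 ships 45.)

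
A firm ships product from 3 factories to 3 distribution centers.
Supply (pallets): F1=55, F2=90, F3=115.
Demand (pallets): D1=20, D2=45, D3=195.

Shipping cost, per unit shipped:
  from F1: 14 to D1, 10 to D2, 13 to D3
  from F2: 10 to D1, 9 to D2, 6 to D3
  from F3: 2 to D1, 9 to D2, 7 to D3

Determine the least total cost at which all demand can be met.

1825

A cheapest plan:
  F1–D2: 45 × 10 = 450
  F1–D3: 10 × 13 = 130
  F2–D3: 90 × 6 = 540
  F3–D1: 20 × 2 = 40
  F3–D3: 95 × 7 = 665
Total = 450 + 130 + 540 + 40 + 665 = 1825.
(Supply check: F1 ships 55; F2 ships 90; F3 ships 115.)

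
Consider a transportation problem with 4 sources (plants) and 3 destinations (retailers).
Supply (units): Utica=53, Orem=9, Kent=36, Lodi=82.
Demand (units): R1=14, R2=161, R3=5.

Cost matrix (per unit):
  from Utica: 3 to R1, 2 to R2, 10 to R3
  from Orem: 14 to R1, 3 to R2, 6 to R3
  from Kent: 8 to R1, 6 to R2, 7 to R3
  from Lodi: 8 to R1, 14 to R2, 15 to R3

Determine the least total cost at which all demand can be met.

1418

One minimum-cost allocation:
  Utica→R2: 53 × 2 = 106
  Orem→R2: 9 × 3 = 27
  Kent→R2: 31 × 6 = 186
  Kent→R3: 5 × 7 = 35
  Lodi→R1: 14 × 8 = 112
  Lodi→R2: 68 × 14 = 952
Total = 106 + 27 + 186 + 35 + 112 + 952 = 1418.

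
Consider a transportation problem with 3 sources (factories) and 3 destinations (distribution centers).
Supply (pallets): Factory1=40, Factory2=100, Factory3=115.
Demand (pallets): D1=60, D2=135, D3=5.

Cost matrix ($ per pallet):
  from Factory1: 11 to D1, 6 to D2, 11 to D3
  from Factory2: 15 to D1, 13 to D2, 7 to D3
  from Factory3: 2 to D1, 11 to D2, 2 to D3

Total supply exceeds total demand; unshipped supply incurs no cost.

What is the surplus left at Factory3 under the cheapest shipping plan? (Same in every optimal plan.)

Minimum-cost shipments:
  Factory1->D2: 40 × $6 = $240
  Factory2->D2: 45 × $13 = $585
  Factory3->D1: 60 × $2 = $120
  Factory3->D2: 50 × $11 = $550
  Factory3->D3: 5 × $2 = $10
Total cost = $1505.
Factory3 ships 115 of its 115, leaving 0.

0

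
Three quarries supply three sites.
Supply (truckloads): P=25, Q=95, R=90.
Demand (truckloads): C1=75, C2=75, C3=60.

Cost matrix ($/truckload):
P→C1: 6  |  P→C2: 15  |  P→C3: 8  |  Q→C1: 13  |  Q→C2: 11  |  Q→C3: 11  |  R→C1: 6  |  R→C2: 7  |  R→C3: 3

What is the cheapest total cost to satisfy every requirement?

1595

An optimal shipping plan:
  P–C1: 25 truckloads
  Q–C1: 20 truckloads
  Q–C2: 75 truckloads
  R–C1: 30 truckloads
  R–C3: 60 truckloads
Total cost = $1595.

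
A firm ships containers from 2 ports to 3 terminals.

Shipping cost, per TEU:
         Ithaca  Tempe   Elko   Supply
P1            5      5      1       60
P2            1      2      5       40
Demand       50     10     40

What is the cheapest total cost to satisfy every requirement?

180

One minimum-cost allocation:
  P1–Ithaca: 10 TEU
  P1–Tempe: 10 TEU
  P1–Elko: 40 TEU
  P2–Ithaca: 40 TEU
Total cost = 180.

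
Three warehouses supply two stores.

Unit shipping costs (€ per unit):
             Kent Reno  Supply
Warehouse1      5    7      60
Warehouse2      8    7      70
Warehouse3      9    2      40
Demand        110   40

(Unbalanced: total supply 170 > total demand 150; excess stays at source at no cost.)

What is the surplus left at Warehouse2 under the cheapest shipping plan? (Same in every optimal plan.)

20

Minimum-cost shipments:
  Warehouse1→Kent: 60 × €5 = €300
  Warehouse2→Kent: 50 × €8 = €400
  Warehouse3→Reno: 40 × €2 = €80
Total cost = €780.
Warehouse2 ships 50 of its 70, leaving 20.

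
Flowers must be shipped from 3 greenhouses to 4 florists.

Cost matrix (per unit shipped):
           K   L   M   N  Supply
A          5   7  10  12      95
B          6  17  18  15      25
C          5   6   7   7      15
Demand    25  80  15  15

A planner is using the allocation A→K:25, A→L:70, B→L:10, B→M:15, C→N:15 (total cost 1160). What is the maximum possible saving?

Current plan cost = 25·5 + 70·7 + 10·17 + 15·18 + 15·7 = 1160.
Optimal plan:
  A→L: 80 × 7 = 560
  A→M: 15 × 10 = 150
  B→K: 25 × 6 = 150
  C→N: 15 × 7 = 105
Optimal cost = 965.
Saving = 1160 − 965 = 195.

195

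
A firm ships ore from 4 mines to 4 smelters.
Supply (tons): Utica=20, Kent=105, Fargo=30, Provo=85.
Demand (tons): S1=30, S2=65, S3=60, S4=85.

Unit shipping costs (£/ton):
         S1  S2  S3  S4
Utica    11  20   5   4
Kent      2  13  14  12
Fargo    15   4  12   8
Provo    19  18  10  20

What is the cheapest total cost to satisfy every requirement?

An optimal shipping plan:
  Utica->S4: 20 × £4 = £80
  Kent->S1: 30 × £2 = £60
  Kent->S2: 10 × £13 = £130
  Kent->S4: 65 × £12 = £780
  Fargo->S2: 30 × £4 = £120
  Provo->S2: 25 × £18 = £450
  Provo->S3: 60 × £10 = £600
Total = 80 + 60 + 130 + 780 + 120 + 450 + 600 = £2220.

2220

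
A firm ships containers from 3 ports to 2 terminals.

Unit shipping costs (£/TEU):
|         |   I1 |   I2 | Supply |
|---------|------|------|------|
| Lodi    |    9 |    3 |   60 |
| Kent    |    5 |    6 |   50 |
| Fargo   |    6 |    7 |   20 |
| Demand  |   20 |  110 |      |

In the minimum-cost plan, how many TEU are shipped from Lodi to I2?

Solving gives:
  Lodi→I2: 60 × £3 = £180
  Kent→I1: 20 × £5 = £100
  Kent→I2: 30 × £6 = £180
  Fargo→I2: 20 × £7 = £140
Total cost = £600.
So Lodi→I2 carries 60 TEU.

60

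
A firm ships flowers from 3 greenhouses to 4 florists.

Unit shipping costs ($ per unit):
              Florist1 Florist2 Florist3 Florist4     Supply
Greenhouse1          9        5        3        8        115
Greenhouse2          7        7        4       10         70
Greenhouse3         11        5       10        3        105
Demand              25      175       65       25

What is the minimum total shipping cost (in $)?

One minimum-cost allocation:
  Greenhouse1->Florist2: 95 × $5 = $475
  Greenhouse1->Florist3: 20 × $3 = $60
  Greenhouse2->Florist1: 25 × $7 = $175
  Greenhouse2->Florist3: 45 × $4 = $180
  Greenhouse3->Florist2: 80 × $5 = $400
  Greenhouse3->Florist4: 25 × $3 = $75
Total = 475 + 60 + 175 + 180 + 400 + 75 = $1365.

1365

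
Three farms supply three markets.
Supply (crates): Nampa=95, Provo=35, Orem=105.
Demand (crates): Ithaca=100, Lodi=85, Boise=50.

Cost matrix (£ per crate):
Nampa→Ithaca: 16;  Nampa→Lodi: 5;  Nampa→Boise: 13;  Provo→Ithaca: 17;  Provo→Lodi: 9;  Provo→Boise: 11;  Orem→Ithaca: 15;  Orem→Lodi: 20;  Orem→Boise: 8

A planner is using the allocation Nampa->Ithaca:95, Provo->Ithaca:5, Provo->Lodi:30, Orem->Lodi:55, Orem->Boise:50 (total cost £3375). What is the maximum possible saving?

Current plan cost = 95·16 + 5·17 + 30·9 + 55·20 + 50·8 = £3375.
Optimal plan:
  Nampa to Ithaca: 10 × £16 = £160
  Nampa to Lodi: 85 × £5 = £425
  Provo to Ithaca: 35 × £17 = £595
  Orem to Ithaca: 55 × £15 = £825
  Orem to Boise: 50 × £8 = £400
Optimal cost = £2405.
Saving = 3375 − 2405 = £970.

970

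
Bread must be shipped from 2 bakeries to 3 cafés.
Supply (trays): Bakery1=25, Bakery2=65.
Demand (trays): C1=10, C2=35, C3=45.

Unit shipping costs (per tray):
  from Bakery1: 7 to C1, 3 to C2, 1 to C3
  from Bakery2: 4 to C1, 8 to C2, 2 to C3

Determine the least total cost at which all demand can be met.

A cheapest plan:
  Bakery1->C2: 25 × 3 = 75
  Bakery2->C1: 10 × 4 = 40
  Bakery2->C2: 10 × 8 = 80
  Bakery2->C3: 45 × 2 = 90
Total = 75 + 40 + 80 + 90 = 285.
(Supply check: Bakery1 ships 25; Bakery2 ships 65.)

285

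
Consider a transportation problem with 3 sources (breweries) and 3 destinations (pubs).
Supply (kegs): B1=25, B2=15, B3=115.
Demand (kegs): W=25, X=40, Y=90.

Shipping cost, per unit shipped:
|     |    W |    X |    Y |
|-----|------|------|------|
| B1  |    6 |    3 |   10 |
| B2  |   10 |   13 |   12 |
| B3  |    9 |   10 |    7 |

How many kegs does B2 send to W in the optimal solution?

15

The minimum-cost plan:
  B1->X: 25 × 3 = 75
  B2->W: 15 × 10 = 150
  B3->W: 10 × 9 = 90
  B3->X: 15 × 10 = 150
  B3->Y: 90 × 7 = 630
Total cost = 1095.
So B2→W carries 15 kegs.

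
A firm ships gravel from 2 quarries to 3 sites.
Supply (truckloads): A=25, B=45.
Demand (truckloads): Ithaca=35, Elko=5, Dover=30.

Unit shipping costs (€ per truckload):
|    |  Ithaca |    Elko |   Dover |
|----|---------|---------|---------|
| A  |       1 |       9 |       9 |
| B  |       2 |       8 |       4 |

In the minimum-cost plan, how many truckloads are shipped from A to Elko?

The minimum-cost plan:
  A–Ithaca: 25 × €1 = €25
  B–Ithaca: 10 × €2 = €20
  B–Elko: 5 × €8 = €40
  B–Dover: 30 × €4 = €120
Total cost = €205.
The route A→Elko is not used.

0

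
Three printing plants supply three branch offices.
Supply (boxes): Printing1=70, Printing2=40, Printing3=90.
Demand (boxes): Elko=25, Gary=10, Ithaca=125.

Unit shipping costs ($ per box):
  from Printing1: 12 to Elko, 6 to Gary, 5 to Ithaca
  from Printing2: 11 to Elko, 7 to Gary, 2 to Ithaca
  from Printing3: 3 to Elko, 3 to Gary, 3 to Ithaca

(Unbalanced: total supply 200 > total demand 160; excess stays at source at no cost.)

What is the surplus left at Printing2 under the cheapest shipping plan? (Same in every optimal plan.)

0

Minimum-cost shipments:
  Printing1->Ithaca: 30 × $5 = $150
  Printing2->Ithaca: 40 × $2 = $80
  Printing3->Elko: 25 × $3 = $75
  Printing3->Gary: 10 × $3 = $30
  Printing3->Ithaca: 55 × $3 = $165
Total cost = $500.
Printing2 ships 40 of its 40, leaving 0.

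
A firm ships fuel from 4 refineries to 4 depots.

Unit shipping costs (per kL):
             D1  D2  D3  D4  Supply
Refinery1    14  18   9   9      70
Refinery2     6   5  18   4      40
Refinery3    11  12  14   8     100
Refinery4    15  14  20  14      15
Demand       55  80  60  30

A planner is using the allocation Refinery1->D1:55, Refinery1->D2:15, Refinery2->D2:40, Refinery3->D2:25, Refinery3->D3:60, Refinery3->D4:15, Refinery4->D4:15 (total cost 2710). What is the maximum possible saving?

605

Current plan cost = 55·14 + 15·18 + 40·5 + 25·12 + 60·14 + 15·8 + 15·14 = 2710.
Optimal plan:
  Refinery1–D3: 60 kL
  Refinery1–D4: 10 kL
  Refinery2–D2: 40 kL
  Refinery3–D1: 55 kL
  Refinery3–D2: 25 kL
  Refinery3–D4: 20 kL
  Refinery4–D2: 15 kL
Optimal cost = 2105.
Saving = 2710 − 2105 = 605.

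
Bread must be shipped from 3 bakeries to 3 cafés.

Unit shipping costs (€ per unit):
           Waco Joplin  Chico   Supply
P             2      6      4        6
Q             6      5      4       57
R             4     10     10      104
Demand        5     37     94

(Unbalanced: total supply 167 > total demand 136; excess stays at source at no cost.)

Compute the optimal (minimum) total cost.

952

One minimum-cost allocation:
  P–Chico: 6 × €4 = €24
  Q–Chico: 57 × €4 = €228
  R–Waco: 5 × €4 = €20
  R–Joplin: 37 × €10 = €370
  R–Chico: 31 × €10 = €310
Total = 24 + 228 + 20 + 370 + 310 = €952.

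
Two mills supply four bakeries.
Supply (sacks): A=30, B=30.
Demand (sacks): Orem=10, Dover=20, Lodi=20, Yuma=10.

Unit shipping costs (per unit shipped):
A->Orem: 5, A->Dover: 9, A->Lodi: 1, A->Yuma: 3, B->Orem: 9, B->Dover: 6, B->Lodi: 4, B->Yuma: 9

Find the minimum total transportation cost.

250

One minimum-cost allocation:
  A to Orem: 10 sacks
  A to Lodi: 10 sacks
  A to Yuma: 10 sacks
  B to Dover: 20 sacks
  B to Lodi: 10 sacks
Total cost = 250.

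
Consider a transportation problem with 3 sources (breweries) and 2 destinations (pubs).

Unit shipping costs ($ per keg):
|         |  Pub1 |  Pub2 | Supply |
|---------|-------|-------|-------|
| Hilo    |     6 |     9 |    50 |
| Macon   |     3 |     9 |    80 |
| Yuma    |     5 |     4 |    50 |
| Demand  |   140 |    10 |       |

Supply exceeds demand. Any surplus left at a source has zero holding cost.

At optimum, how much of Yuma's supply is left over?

0

An optimal plan:
  Hilo->Pub1: 20 kegs
  Macon->Pub1: 80 kegs
  Yuma->Pub1: 40 kegs
  Yuma->Pub2: 10 kegs
Total cost = $600.
Yuma ships 50 of its 50, leaving 0.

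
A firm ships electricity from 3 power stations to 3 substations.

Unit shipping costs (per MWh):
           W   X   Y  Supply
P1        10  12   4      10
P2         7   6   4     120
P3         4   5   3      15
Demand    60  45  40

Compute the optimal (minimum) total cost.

805

One minimum-cost allocation:
  P1->Y: 10 × 4 = 40
  P2->W: 45 × 7 = 315
  P2->X: 45 × 6 = 270
  P2->Y: 30 × 4 = 120
  P3->W: 15 × 4 = 60
Total = 40 + 315 + 270 + 120 + 60 = 805.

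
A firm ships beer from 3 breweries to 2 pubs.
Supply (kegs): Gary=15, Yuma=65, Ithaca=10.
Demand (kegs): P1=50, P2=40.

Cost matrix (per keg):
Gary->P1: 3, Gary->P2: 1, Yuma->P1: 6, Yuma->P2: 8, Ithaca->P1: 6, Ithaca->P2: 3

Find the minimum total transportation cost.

465

An optimal shipping plan:
  Gary→P2: 15 kegs
  Yuma→P1: 50 kegs
  Yuma→P2: 15 kegs
  Ithaca→P2: 10 kegs
Total cost = 465.
(Supply check: Gary ships 15; Yuma ships 65; Ithaca ships 10.)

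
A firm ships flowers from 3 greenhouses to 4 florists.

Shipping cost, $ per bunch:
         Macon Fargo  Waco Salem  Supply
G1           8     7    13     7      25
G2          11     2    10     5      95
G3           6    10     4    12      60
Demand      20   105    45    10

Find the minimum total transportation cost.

A cheapest plan:
  G1->Macon: 5 × $8 = $40
  G1->Fargo: 10 × $7 = $70
  G1->Salem: 10 × $7 = $70
  G2->Fargo: 95 × $2 = $190
  G3->Macon: 15 × $6 = $90
  G3->Waco: 45 × $4 = $180
Total = 40 + 70 + 70 + 190 + 90 + 180 = $640.
(Supply check: G1 ships 25; G2 ships 95; G3 ships 60.)

640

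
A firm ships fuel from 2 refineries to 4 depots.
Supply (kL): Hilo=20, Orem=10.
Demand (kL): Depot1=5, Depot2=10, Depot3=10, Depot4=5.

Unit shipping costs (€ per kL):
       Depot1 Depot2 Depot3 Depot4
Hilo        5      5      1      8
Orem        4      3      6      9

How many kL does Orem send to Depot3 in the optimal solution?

0

The minimum-cost plan:
  Hilo–Depot1: 5 × €5 = €25
  Hilo–Depot3: 10 × €1 = €10
  Hilo–Depot4: 5 × €8 = €40
  Orem–Depot2: 10 × €3 = €30
Total cost = €105.
The route Orem→Depot3 is not used.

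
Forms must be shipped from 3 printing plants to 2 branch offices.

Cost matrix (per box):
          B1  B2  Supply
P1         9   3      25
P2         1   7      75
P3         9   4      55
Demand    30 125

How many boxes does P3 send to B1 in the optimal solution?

The minimum-cost plan:
  P1 to B2: 25 × 3 = 75
  P2 to B1: 30 × 1 = 30
  P2 to B2: 45 × 7 = 315
  P3 to B2: 55 × 4 = 220
Total cost = 640.
The route P3→B1 is not used.

0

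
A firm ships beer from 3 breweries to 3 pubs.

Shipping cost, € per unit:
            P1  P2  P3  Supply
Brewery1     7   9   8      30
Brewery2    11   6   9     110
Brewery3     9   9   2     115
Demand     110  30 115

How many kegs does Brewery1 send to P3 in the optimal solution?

0

Optimal shipments:
  Brewery1 to P1: 30 × €7 = €210
  Brewery2 to P1: 80 × €11 = €880
  Brewery2 to P2: 30 × €6 = €180
  Brewery3 to P3: 115 × €2 = €230
Total cost = €1500.
The route Brewery1→P3 is not used.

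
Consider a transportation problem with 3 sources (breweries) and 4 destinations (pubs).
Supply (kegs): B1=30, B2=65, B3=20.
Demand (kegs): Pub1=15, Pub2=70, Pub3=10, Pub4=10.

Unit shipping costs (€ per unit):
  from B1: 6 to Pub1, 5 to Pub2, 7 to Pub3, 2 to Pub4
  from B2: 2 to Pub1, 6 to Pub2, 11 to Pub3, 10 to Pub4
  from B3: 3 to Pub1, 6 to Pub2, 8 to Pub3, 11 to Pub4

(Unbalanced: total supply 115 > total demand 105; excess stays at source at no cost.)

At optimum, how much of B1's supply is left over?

0

Minimum-cost shipments:
  B1–Pub2: 10 × €5 = €50
  B1–Pub3: 10 × €7 = €70
  B1–Pub4: 10 × €2 = €20
  B2–Pub1: 15 × €2 = €30
  B2–Pub2: 50 × €6 = €300
  B3–Pub2: 10 × €6 = €60
Total cost = €530.
B1 ships 30 of its 30, leaving 0.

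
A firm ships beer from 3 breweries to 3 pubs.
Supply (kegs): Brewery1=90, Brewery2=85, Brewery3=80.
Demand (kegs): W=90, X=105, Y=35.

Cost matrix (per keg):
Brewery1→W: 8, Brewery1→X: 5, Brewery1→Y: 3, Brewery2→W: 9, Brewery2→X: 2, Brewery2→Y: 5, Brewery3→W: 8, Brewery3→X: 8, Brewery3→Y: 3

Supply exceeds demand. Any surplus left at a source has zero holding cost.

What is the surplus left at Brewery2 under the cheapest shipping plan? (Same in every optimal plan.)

0

An optimal plan:
  Brewery1–W: 10 × 8 = 80
  Brewery1–X: 20 × 5 = 100
  Brewery1–Y: 35 × 3 = 105
  Brewery2–X: 85 × 2 = 170
  Brewery3–W: 80 × 8 = 640
Total cost = 1095.
Brewery2 ships 85 of its 85, leaving 0.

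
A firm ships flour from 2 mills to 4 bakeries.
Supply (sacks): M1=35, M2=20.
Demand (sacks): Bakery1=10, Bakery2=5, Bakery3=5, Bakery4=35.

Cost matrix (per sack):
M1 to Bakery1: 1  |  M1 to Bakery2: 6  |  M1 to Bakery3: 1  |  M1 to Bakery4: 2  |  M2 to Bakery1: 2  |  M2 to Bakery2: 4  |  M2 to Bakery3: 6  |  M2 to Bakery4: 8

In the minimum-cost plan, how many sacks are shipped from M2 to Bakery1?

10

Optimal shipments:
  M1→Bakery4: 35 × 2 = 70
  M2→Bakery1: 10 × 2 = 20
  M2→Bakery2: 5 × 4 = 20
  M2→Bakery3: 5 × 6 = 30
Total cost = 140.
So M2→Bakery1 carries 10 sacks.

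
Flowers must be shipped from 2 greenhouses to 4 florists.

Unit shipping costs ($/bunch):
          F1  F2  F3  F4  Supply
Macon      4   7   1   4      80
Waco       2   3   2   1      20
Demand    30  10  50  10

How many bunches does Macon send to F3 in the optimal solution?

Solving gives:
  Macon to F1: 30 bunches
  Macon to F3: 50 bunches
  Waco to F2: 10 bunches
  Waco to F4: 10 bunches
Total cost = $210.
So Macon→F3 carries 50 bunches.

50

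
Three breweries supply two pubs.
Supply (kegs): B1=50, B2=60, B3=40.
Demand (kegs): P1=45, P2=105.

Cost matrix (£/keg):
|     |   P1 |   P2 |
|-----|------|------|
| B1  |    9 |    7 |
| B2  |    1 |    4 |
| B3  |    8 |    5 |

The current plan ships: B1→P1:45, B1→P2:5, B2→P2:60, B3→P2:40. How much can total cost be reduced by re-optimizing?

225

Current plan cost = 45·9 + 5·7 + 60·4 + 40·5 = £880.
Optimal plan:
  B1–P2: 50 × £7 = £350
  B2–P1: 45 × £1 = £45
  B2–P2: 15 × £4 = £60
  B3–P2: 40 × £5 = £200
Optimal cost = £655.
Saving = 880 − 655 = £225.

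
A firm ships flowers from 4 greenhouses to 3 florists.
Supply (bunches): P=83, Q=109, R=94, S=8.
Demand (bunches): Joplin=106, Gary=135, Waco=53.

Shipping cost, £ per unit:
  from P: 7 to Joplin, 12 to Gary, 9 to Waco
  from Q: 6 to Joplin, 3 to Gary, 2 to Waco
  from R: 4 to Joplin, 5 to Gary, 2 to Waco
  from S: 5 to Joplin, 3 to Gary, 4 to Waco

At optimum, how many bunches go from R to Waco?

Solving gives:
  P→Joplin: 83 × £7 = £581
  Q→Gary: 109 × £3 = £327
  R→Joplin: 23 × £4 = £92
  R→Gary: 18 × £5 = £90
  R→Waco: 53 × £2 = £106
  S→Gary: 8 × £3 = £24
Total cost = £1220.
So R→Waco carries 53 bunches.

53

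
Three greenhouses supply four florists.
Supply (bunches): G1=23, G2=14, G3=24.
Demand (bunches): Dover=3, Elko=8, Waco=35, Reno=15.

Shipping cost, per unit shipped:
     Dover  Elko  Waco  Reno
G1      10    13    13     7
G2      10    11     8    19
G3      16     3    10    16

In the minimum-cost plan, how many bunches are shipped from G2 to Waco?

Optimal shipments:
  G1 to Dover: 3 bunches
  G1 to Waco: 5 bunches
  G1 to Reno: 15 bunches
  G2 to Waco: 14 bunches
  G3 to Elko: 8 bunches
  G3 to Waco: 16 bunches
Total cost = 496.
So G2→Waco carries 14 bunches.

14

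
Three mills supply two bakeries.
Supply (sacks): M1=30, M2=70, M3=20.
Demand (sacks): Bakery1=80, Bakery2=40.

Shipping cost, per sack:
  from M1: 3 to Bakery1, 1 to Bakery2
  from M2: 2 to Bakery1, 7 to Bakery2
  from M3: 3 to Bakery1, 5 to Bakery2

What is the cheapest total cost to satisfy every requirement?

250

Optimal allocation:
  M1→Bakery2: 30 sacks
  M2→Bakery1: 70 sacks
  M3→Bakery1: 10 sacks
  M3→Bakery2: 10 sacks
Total cost = 250.
(Supply check: M1 ships 30; M2 ships 70; M3 ships 20.)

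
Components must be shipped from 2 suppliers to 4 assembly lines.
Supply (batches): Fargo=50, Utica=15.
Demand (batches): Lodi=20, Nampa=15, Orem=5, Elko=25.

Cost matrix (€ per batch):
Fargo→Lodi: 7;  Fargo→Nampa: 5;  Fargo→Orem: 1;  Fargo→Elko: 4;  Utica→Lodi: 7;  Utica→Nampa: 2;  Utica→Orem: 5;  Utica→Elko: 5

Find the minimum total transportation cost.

Optimal allocation:
  Fargo to Lodi: 20 × €7 = €140
  Fargo to Orem: 5 × €1 = €5
  Fargo to Elko: 25 × €4 = €100
  Utica to Nampa: 15 × €2 = €30
Total = 140 + 5 + 100 + 30 = €275.

275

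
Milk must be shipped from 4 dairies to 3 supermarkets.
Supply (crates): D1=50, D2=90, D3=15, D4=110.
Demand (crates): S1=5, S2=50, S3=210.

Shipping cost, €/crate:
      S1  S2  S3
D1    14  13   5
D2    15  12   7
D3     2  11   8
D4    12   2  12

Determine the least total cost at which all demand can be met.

A cheapest plan:
  D1 to S3: 50 × €5 = €250
  D2 to S3: 90 × €7 = €630
  D3 to S1: 5 × €2 = €10
  D3 to S3: 10 × €8 = €80
  D4 to S2: 50 × €2 = €100
  D4 to S3: 60 × €12 = €720
Total = 250 + 630 + 10 + 80 + 100 + 720 = €1790.
(Supply check: D1 ships 50; D2 ships 90; D3 ships 15; D4 ships 110.)

1790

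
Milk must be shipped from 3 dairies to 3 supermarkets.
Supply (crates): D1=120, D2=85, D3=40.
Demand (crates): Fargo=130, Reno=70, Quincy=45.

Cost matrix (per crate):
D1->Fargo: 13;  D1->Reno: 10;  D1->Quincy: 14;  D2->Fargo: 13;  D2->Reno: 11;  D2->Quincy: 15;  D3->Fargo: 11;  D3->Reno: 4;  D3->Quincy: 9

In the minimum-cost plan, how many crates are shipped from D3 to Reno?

Solving gives:
  D1 to Fargo: 45 crates
  D1 to Reno: 30 crates
  D1 to Quincy: 45 crates
  D2 to Fargo: 85 crates
  D3 to Reno: 40 crates
Total cost = 2780.
So D3→Reno carries 40 crates.

40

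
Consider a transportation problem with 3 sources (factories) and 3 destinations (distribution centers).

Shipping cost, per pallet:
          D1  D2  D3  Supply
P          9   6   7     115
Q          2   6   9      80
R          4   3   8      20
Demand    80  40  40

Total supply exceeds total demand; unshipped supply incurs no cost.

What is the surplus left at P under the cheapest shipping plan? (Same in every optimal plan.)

Minimum-cost shipments:
  P–D2: 20 × 6 = 120
  P–D3: 40 × 7 = 280
  Q–D1: 80 × 2 = 160
  R–D2: 20 × 3 = 60
Total cost = 620.
P ships 60 of its 115, leaving 55.

55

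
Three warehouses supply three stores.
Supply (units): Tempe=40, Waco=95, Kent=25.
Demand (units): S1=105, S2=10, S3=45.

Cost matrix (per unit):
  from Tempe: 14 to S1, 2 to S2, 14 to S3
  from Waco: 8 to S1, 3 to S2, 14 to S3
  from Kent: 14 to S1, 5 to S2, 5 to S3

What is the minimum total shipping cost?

A cheapest plan:
  Tempe→S1: 10 × 14 = 140
  Tempe→S2: 10 × 2 = 20
  Tempe→S3: 20 × 14 = 280
  Waco→S1: 95 × 8 = 760
  Kent→S3: 25 × 5 = 125
Total = 140 + 20 + 280 + 760 + 125 = 1325.

1325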